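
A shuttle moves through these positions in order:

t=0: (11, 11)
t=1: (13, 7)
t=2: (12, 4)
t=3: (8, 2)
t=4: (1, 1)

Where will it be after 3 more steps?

Successive displacements: (+2, -4), (-1, -3), (-4, -2), (-7, -1) — each changes by (-3, +1).
step 5: (1, 1) + (-10, +0) → (-9, 1)
step 6: (-9, 1) + (-13, +1) → (-22, 2)
step 7: (-22, 2) + (-16, +2) → (-38, 4)

(-38, 4)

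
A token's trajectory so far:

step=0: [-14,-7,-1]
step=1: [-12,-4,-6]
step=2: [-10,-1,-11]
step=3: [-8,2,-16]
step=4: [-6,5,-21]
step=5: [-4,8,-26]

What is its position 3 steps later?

[2,17,-41]

The position changes by [+2,+3,-5] every step.
step 6: [-4,8,-26] + [+2,+3,-5] → [-2,11,-31]
step 7: [-2,11,-31] + [+2,+3,-5] → [0,14,-36]
step 8: [0,14,-36] + [+2,+3,-5] → [2,17,-41]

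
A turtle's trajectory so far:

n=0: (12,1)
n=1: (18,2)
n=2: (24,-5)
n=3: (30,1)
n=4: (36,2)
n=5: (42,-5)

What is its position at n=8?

The first coordinate changes by +6 each step, so at step 8 it is 12 + 8·(6) = 60.
The second coordinate repeats the cycle [1, 2, -5] with period 3; step 8 mod 3 = 2, giving -5.

(60,-5)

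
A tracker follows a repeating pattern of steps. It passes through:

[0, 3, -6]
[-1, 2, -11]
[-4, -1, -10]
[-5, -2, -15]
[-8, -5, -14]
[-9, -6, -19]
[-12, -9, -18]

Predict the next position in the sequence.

Differencing gives [-1, -1, -5], [-3, -3, +1], [-1, -1, -5], [-3, -3, +1], [-1, -1, -5], [-3, -3, +1]. This is the pattern [-1, -1, -5], [-3, -3, +1] repeated.
step 7: apply [-1, -1, -5] → [-13, -10, -23]

[-13, -10, -23]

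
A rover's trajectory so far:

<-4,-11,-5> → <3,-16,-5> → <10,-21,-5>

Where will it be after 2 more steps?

The position changes by <+7,-5,+0> every step.
step 3: <10,-21,-5> + <+7,-5,+0> → <17,-26,-5>
step 4: <17,-26,-5> + <+7,-5,+0> → <24,-31,-5>

<24,-31,-5>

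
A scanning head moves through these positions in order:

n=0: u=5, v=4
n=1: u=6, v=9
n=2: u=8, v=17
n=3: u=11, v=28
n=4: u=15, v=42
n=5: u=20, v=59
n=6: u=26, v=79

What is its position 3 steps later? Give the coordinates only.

u=50, v=157

First differences are (+1,+5), (+2,+8), (+3,+11), (+4,+14), (+5,+17), (+6,+20); their common second difference is (+1,+3) (constant acceleration).
step 7: u=26, v=79 + (+7,+23) → u=33, v=102
step 8: u=33, v=102 + (+8,+26) → u=41, v=128
step 9: u=41, v=128 + (+9,+29) → u=50, v=157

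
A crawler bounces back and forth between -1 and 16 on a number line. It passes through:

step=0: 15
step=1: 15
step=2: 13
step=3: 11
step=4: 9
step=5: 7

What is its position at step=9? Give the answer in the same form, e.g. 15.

The value reflects between -1 and 16, moving 2 per step.
  step 6: 7 → 5
  step 7: 5 → 3
  step 8: 3 → 1
  step 9: 1 → -1

-1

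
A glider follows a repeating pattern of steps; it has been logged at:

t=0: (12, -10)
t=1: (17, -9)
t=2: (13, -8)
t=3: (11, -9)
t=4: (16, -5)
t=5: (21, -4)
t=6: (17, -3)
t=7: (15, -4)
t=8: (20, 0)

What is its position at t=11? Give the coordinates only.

(19, 1)

Differencing gives (+5, +1), (-4, +1), (-2, -1), (+5, +4), (+5, +1), (-4, +1), (-2, -1), (+5, +4). This is the pattern (+5, +1), (-4, +1), (-2, -1), (+5, +4) repeated.
step 9: apply (+5, +1) → (25, 1)
step 10: apply (-4, +1) → (21, 2)
step 11: apply (-2, -1) → (19, 1)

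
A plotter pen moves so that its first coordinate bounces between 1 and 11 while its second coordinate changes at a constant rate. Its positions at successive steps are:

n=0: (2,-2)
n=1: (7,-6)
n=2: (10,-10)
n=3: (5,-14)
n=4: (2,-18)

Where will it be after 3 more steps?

(5,-30)

The first coordinate travels 5 per step and bounces off the walls at 1 and 11.
  step 5: 2 → 7
  step 6: 7 → 10
  step 7: 10 → 5
The second coordinate changes by -4 each step: at step 7 it is -30.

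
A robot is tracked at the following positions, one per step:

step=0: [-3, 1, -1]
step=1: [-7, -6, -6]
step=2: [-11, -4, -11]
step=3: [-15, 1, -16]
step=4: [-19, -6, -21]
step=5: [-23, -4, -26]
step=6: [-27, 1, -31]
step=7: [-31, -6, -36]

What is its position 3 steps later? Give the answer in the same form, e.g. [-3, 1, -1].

[-43, -6, -51]

The first coordinate changes by -4 each step, so at step 10 it is -3 + 10·(-4) = -43.
The second coordinate repeats the cycle [1, -6, -4] with period 3; step 10 mod 3 = 1, giving -6.
The third coordinate changes by -5 each step, so at step 10 it is -1 + 10·(-5) = -51.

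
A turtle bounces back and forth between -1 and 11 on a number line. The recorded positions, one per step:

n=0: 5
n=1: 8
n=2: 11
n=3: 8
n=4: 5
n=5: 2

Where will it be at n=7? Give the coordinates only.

The value reflects between -1 and 11, moving 3 per step.
  step 6: 2 → -1
  step 7: -1 → 2

2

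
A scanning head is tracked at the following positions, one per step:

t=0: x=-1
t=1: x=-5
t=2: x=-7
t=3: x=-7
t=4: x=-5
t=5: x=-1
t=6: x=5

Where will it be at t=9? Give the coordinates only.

Taking differences between consecutive positions: -4, -2, +0, +2, +4, +6. These grow by +2 each step.
step 7: 5 + 8 → x=13
step 8: 13 + 10 → x=23
step 9: 23 + 12 → x=35

x=35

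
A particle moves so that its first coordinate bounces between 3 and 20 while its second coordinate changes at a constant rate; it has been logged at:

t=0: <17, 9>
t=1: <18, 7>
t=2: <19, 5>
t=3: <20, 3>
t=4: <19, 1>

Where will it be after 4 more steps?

The first coordinate travels 1 per step and bounces off the walls at 3 and 20.
  step 5: 19 → 18
  step 6: 18 → 17
  step 7: 17 → 16
  step 8: 16 → 15
The second coordinate changes by -2 each step: at step 8 it is -7.

<15, -7>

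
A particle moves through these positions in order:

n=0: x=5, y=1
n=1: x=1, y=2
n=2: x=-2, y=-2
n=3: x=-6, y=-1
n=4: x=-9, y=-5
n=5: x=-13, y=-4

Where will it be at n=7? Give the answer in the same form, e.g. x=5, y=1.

Step-to-step displacements: (-4,+1), (-3,-4), (-4,+1), (-3,-4), (-4,+1) — a repeating cycle of length 2.
step 6: apply (-3,-4) → x=-16, y=-8
step 7: apply (-4,+1) → x=-20, y=-7

x=-20, y=-7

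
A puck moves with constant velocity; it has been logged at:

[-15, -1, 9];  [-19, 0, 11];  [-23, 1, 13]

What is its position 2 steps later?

Each step adds [-4, +1, +2] to the position.
step 3: [-23, 1, 13] + [-4, +1, +2] → [-27, 2, 15]
step 4: [-27, 2, 15] + [-4, +1, +2] → [-31, 3, 17]

[-31, 3, 17]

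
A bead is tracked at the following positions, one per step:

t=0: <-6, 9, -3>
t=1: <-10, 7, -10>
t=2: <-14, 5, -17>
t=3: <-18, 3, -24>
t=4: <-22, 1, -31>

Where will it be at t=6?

<-30, -3, -45>

The position changes by <-4, -2, -7> every step.
step 5: <-22, 1, -31> + <-4, -2, -7> → <-26, -1, -38>
step 6: <-26, -1, -38> + <-4, -2, -7> → <-30, -3, -45>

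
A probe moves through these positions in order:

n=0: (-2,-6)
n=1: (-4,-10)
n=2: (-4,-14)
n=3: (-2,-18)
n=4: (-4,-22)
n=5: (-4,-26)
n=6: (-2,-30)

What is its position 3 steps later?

(-2,-42)

First: cycles through -2, -4, -4 every 3 steps. Step 9 lands at position 0 of the cycle → -2.
Second: linear, -4 per step → -42 at step 9.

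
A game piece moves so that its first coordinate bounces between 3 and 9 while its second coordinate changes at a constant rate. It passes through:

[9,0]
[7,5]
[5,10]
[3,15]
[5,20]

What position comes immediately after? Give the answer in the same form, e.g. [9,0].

The first coordinate reflects between 3 and 9, moving 2 per step.
  step 5: 5 → 7
The second coordinate changes by +5 each step: at step 5 it is 25.

[7,25]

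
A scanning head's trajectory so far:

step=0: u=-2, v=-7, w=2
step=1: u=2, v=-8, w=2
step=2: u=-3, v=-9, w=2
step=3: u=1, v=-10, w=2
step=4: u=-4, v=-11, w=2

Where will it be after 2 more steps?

Differencing gives (+4, -1, +0), (-5, -1, +0), (+4, -1, +0), (-5, -1, +0). This is the pattern (+4, -1, +0), (-5, -1, +0) repeated.
step 5: apply (+4, -1, +0) → u=0, v=-12, w=2
step 6: apply (-5, -1, +0) → u=-5, v=-13, w=2

u=-5, v=-13, w=2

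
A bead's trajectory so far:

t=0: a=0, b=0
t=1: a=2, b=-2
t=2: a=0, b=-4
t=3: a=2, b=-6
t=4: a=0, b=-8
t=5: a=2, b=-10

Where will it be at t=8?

The a coordinate repeats the cycle [0, 2] with period 2; step 8 mod 2 = 0, giving 0.
The b coordinate changes by -2 each step, so at step 8 it is 0 + 8·(-2) = -16.

a=0, b=-16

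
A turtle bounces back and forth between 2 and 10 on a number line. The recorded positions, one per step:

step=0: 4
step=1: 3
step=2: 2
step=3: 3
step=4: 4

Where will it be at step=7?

The value reflects between 2 and 10, moving 1 per step.
  step 5: 4 → 5
  step 6: 5 → 6
  step 7: 6 → 7

7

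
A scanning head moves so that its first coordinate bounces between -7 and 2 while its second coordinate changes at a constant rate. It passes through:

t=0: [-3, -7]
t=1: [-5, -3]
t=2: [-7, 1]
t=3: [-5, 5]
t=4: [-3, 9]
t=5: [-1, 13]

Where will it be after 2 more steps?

The first coordinate reflects between -7 and 2, moving 2 per step.
  step 6: -1 → 1
  step 7: 1 → 1
The second coordinate changes by +4 each step: at step 7 it is 21.

[1, 21]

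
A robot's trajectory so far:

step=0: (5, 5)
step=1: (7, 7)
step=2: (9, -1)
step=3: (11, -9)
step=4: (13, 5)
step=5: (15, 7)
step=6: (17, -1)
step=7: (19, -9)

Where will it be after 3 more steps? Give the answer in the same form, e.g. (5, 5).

First: linear, +2 per step → 25 at step 10.
Second: cycles through 5, 7, -1, -9 every 4 steps. Step 10 lands at position 2 of the cycle → -1.

(25, -1)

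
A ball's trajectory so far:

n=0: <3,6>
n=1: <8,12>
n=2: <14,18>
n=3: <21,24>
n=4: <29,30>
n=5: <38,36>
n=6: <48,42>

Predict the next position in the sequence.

<59,48>

Successive displacements: <+5,+6>, <+6,+6>, <+7,+6>, <+8,+6>, <+9,+6>, <+10,+6> — each changes by <+1,+0>.
step 7: <48,42> + <+11,+6> → <59,48>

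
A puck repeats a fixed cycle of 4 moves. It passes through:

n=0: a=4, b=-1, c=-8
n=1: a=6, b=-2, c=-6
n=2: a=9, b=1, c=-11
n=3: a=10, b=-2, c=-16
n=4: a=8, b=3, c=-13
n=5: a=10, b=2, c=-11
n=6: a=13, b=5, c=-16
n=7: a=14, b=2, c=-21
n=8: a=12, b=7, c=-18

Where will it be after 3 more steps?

Differencing gives (+2, -1, +2), (+3, +3, -5), (+1, -3, -5), (-2, +5, +3), (+2, -1, +2), (+3, +3, -5), (+1, -3, -5), (-2, +5, +3). This is the pattern (+2, -1, +2), (+3, +3, -5), (+1, -3, -5), (-2, +5, +3) repeated.
step 9: apply (+2, -1, +2) → a=14, b=6, c=-16
step 10: apply (+3, +3, -5) → a=17, b=9, c=-21
step 11: apply (+1, -3, -5) → a=18, b=6, c=-26

a=18, b=6, c=-26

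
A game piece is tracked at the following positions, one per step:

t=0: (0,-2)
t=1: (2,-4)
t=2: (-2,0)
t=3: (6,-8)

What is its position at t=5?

(22,-24)

Step-to-step displacements: (+2,-2), (-4,+4), (+8,-8); each is -2× the previous.
step 4: (6,-8) + (-16,+16) → (-10,8)
step 5: (-10,8) + (+32,-32) → (22,-24)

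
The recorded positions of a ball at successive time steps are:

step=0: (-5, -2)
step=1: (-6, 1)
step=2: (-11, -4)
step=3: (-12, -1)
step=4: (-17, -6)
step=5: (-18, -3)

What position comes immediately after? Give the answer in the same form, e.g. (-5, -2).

(-23, -8)

Step-to-step displacements: (-1, +3), (-5, -5), (-1, +3), (-5, -5), (-1, +3) — a repeating cycle of length 2.
step 6: apply (-5, -5) → (-23, -8)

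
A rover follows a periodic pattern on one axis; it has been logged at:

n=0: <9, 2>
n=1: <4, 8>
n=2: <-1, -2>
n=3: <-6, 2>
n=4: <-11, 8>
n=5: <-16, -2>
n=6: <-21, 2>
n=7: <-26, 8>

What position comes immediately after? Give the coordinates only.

<-31, -2>

First: linear, -5 per step → -31 at step 8.
Second: cycles through 2, 8, -2 every 3 steps. Step 8 lands at position 2 of the cycle → -2.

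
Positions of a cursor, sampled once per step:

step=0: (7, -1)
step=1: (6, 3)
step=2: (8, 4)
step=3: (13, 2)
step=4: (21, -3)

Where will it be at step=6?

First differences are (-1, +4), (+2, +1), (+5, -2), (+8, -5); their common second difference is (+3, -3) (constant acceleration).
step 5: (21, -3) + (+11, -8) → (32, -11)
step 6: (32, -11) + (+14, -11) → (46, -22)

(46, -22)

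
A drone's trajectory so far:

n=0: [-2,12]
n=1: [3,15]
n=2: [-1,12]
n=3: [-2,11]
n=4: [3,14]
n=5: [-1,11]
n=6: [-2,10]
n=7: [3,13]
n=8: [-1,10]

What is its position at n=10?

Differencing gives [+5,+3], [-4,-3], [-1,-1], [+5,+3], [-4,-3], [-1,-1], [+5,+3], [-4,-3]. This is the pattern [+5,+3], [-4,-3], [-1,-1] repeated.
step 9: apply [-1,-1] → [-2,9]
step 10: apply [+5,+3] → [3,12]

[3,12]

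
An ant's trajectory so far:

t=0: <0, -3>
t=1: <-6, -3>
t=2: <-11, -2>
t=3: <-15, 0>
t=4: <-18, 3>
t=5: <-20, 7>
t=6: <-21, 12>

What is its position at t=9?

Successive displacements: <-6, +0>, <-5, +1>, <-4, +2>, <-3, +3>, <-2, +4>, <-1, +5> — each changes by <+1, +1>.
step 7: <-21, 12> + <+0, +6> → <-21, 18>
step 8: <-21, 18> + <+1, +7> → <-20, 25>
step 9: <-20, 25> + <+2, +8> → <-18, 33>

<-18, 33>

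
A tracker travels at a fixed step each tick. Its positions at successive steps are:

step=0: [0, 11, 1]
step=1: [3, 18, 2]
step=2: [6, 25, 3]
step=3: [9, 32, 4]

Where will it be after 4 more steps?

Constant displacement of [+3, +7, +1] per step.
step 4: [9, 32, 4] + [+3, +7, +1] → [12, 39, 5]
step 5: [12, 39, 5] + [+3, +7, +1] → [15, 46, 6]
step 6: [15, 46, 6] + [+3, +7, +1] → [18, 53, 7]
step 7: [18, 53, 7] + [+3, +7, +1] → [21, 60, 8]

[21, 60, 8]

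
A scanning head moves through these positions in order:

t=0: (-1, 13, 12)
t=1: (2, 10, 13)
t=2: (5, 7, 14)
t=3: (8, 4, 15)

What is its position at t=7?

(20, -8, 19)

Each step adds (+3, -3, +1) to the position.
step 4: (8, 4, 15) + (+3, -3, +1) → (11, 1, 16)
step 5: (11, 1, 16) + (+3, -3, +1) → (14, -2, 17)
step 6: (14, -2, 17) + (+3, -3, +1) → (17, -5, 18)
step 7: (17, -5, 18) + (+3, -3, +1) → (20, -8, 19)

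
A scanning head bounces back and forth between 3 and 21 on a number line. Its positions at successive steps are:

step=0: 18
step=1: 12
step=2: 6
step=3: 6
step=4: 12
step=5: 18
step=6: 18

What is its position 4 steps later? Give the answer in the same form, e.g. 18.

12

The value travels 6 per step and bounces off the walls at 3 and 21.
  step 7: 18 → 12
  step 8: 12 → 6
  step 9: 6 → 6
  step 10: 6 → 12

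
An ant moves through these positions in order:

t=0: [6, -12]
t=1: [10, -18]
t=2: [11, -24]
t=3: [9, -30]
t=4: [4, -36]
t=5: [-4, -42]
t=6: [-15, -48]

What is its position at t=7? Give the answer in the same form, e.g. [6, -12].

First differences are [+4, -6], [+1, -6], [-2, -6], [-5, -6], [-8, -6], [-11, -6]; their common second difference is [-3, +0] (constant acceleration).
step 7: [-15, -48] + [-14, -6] → [-29, -54]

[-29, -54]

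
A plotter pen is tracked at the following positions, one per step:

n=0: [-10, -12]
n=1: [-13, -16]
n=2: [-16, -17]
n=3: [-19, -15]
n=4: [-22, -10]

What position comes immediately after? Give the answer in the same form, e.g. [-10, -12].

First differences are [-3, -4], [-3, -1], [-3, +2], [-3, +5]; their common second difference is [+0, +3] (constant acceleration).
step 5: [-22, -10] + [-3, +8] → [-25, -2]

[-25, -2]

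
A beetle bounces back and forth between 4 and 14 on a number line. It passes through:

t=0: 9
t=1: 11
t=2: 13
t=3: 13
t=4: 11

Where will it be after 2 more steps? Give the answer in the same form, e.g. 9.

The value travels 2 per step and bounces off the walls at 4 and 14.
  step 5: 11 → 9
  step 6: 9 → 7

7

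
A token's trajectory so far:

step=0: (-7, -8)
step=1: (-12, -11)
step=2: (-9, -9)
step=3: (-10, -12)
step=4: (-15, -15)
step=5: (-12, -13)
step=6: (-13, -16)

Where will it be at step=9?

(-16, -20)

Step-to-step displacements: (-5, -3), (+3, +2), (-1, -3), (-5, -3), (+3, +2), (-1, -3) — a repeating cycle of length 3.
step 7: apply (-5, -3) → (-18, -19)
step 8: apply (+3, +2) → (-15, -17)
step 9: apply (-1, -3) → (-16, -20)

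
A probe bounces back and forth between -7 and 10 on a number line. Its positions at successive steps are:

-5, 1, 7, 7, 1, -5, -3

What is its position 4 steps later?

-1

The value travels 6 per step and bounces off the walls at -7 and 10.
  step 7: -3 → 3
  step 8: 3 → 9
  step 9: 9 → 5
  step 10: 5 → -1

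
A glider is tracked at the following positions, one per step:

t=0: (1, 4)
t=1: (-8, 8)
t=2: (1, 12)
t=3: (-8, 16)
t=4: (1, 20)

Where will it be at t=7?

First: cycles through 1, -8 every 2 steps. Step 7 lands at position 1 of the cycle → -8.
Second: linear, +4 per step → 32 at step 7.

(-8, 32)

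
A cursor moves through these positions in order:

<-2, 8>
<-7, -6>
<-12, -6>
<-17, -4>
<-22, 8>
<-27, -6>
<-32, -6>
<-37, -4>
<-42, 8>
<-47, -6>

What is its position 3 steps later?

<-62, 8>

The first coordinate changes by -5 each step, so at step 12 it is -2 + 12·(-5) = -62.
The second coordinate repeats the cycle [8, -6, -6, -4] with period 4; step 12 mod 4 = 0, giving 8.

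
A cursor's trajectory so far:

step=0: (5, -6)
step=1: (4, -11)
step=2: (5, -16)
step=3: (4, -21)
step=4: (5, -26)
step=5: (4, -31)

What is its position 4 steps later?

(4, -51)

The first coordinate repeats the cycle [5, 4] with period 2; step 9 mod 2 = 1, giving 4.
The second coordinate changes by -5 each step, so at step 9 it is -6 + 9·(-5) = -51.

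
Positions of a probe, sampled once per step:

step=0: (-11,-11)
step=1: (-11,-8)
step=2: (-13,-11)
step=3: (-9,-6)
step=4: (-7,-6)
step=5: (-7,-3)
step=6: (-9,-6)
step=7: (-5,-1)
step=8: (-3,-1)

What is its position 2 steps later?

(-5,-1)

The moves between consecutive positions are (+0,+3), (-2,-3), (+4,+5), (+2,+0), (+0,+3), (-2,-3), (+4,+5), (+2,+0); they repeat the 4-cycle [(+0,+3), (-2,-3), (+4,+5), (+2,+0)].
step 9: apply (+0,+3) → (-3,2)
step 10: apply (-2,-3) → (-5,-1)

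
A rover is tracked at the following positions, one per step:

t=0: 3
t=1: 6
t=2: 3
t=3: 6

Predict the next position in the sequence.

3

The jumps are +3, -3, +3 — a geometric progression with ratio -1.
step 4: 6 − 3 → 3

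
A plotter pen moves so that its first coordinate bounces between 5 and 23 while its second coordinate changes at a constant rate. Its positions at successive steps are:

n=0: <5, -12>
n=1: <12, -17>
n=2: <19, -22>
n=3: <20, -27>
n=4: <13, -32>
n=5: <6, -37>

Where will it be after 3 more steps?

The first coordinate travels 7 per step and bounces off the walls at 5 and 23.
  step 6: 6 → 11
  step 7: 11 → 18
  step 8: 18 → 21
The second coordinate changes by -5 each step: at step 8 it is -52.

<21, -52>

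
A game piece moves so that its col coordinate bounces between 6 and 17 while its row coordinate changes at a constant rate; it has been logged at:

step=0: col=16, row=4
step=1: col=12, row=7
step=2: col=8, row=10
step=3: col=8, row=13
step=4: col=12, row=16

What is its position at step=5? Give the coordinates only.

The col coordinate travels 4 per step and bounces off the walls at 6 and 17.
  step 5: 12 → 16
The row coordinate changes by +3 each step: at step 5 it is 19.

col=16, row=19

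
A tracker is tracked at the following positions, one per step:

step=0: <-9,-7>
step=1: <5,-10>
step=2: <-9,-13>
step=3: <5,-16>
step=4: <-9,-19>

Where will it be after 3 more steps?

The first coordinate repeats the cycle [-9, 5] with period 2; step 7 mod 2 = 1, giving 5.
The second coordinate changes by -3 each step, so at step 7 it is -7 + 7·(-3) = -28.

<5,-28>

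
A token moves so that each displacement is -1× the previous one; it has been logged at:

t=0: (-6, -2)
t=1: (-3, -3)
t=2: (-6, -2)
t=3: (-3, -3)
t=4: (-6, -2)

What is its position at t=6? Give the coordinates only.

Step-to-step displacements: (+3, -1), (-3, +1), (+3, -1), (-3, +1); each is -1× the previous.
step 5: (-6, -2) + (+3, -1) → (-3, -3)
step 6: (-3, -3) + (-3, +1) → (-6, -2)

(-6, -2)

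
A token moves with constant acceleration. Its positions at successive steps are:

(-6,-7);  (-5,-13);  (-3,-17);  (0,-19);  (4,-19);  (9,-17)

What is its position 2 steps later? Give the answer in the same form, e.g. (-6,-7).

First differences are (+1,-6), (+2,-4), (+3,-2), (+4,+0), (+5,+2); their common second difference is (+1,+2) (constant acceleration).
step 6: (9,-17) + (+6,+4) → (15,-13)
step 7: (15,-13) + (+7,+6) → (22,-7)

(22,-7)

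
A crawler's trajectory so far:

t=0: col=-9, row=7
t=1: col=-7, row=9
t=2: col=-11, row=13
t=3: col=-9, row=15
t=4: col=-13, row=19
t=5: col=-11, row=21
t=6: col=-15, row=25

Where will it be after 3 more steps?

col=-15, row=33

The moves between consecutive positions are (+2,+2), (-4,+4), (+2,+2), (-4,+4), (+2,+2), (-4,+4); they repeat the 2-cycle [(+2,+2), (-4,+4)].
step 7: apply (+2,+2) → col=-13, row=27
step 8: apply (-4,+4) → col=-17, row=31
step 9: apply (+2,+2) → col=-15, row=33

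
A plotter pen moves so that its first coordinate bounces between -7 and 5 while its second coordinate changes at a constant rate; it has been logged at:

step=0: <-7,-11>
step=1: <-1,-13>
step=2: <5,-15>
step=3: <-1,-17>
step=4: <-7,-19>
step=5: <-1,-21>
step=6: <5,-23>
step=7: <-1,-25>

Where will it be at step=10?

The first coordinate reflects between -7 and 5, moving 6 per step.
  step 8: -1 → -7
  step 9: -7 → -1
  step 10: -1 → 5
The second coordinate changes by -2 each step: at step 10 it is -31.

<5,-31>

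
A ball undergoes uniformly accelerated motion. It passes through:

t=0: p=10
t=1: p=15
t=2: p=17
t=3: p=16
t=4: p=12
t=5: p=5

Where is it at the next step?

p=-5

First differences are +5, +2, -1, -4, -7; their common second difference is -3 (constant acceleration).
step 6: 5 − 10 → p=-5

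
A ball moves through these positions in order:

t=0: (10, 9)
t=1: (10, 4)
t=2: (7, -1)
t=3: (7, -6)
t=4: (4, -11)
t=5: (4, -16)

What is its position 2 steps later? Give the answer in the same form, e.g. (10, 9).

(1, -26)

The moves between consecutive positions are (+0, -5), (-3, -5), (+0, -5), (-3, -5), (+0, -5); they repeat the 2-cycle [(+0, -5), (-3, -5)].
step 6: apply (-3, -5) → (1, -21)
step 7: apply (+0, -5) → (1, -26)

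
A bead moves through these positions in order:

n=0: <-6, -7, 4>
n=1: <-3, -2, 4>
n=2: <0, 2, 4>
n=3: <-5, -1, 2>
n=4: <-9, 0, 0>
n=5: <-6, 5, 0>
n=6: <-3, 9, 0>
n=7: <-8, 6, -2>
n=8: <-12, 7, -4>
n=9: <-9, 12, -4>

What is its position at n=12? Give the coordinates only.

<-15, 14, -8>

Differencing gives <+3, +5, +0>, <+3, +4, +0>, <-5, -3, -2>, <-4, +1, -2>, <+3, +5, +0>, <+3, +4, +0>, <-5, -3, -2>, <-4, +1, -2>, <+3, +5, +0>. This is the pattern <+3, +5, +0>, <+3, +4, +0>, <-5, -3, -2>, <-4, +1, -2> repeated.
step 10: apply <+3, +4, +0> → <-6, 16, -4>
step 11: apply <-5, -3, -2> → <-11, 13, -6>
step 12: apply <-4, +1, -2> → <-15, 14, -8>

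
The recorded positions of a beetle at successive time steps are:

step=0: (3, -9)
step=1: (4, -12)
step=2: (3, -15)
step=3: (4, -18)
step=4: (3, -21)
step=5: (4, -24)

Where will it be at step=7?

The first coordinate repeats the cycle [3, 4] with period 2; step 7 mod 2 = 1, giving 4.
The second coordinate changes by -3 each step, so at step 7 it is -9 + 7·(-3) = -30.

(4, -30)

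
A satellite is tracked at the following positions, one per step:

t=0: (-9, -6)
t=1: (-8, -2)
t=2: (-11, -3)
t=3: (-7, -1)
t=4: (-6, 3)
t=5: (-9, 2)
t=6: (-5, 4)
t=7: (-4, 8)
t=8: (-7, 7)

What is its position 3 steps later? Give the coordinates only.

Differencing gives (+1, +4), (-3, -1), (+4, +2), (+1, +4), (-3, -1), (+4, +2), (+1, +4), (-3, -1). This is the pattern (+1, +4), (-3, -1), (+4, +2) repeated.
step 9: apply (+4, +2) → (-3, 9)
step 10: apply (+1, +4) → (-2, 13)
step 11: apply (-3, -1) → (-5, 12)

(-5, 12)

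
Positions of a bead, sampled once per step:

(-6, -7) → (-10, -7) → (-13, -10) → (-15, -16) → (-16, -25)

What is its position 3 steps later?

First differences are (-4, +0), (-3, -3), (-2, -6), (-1, -9); their common second difference is (+1, -3) (constant acceleration).
step 5: (-16, -25) + (+0, -12) → (-16, -37)
step 6: (-16, -37) + (+1, -15) → (-15, -52)
step 7: (-15, -52) + (+2, -18) → (-13, -70)

(-13, -70)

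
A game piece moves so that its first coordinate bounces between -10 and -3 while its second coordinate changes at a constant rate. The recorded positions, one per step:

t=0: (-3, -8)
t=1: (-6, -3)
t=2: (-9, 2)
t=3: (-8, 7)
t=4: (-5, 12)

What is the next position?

The first coordinate travels 3 per step and bounces off the walls at -10 and -3.
  step 5: -5 → -4
The second coordinate changes by +5 each step: at step 5 it is 17.

(-4, 17)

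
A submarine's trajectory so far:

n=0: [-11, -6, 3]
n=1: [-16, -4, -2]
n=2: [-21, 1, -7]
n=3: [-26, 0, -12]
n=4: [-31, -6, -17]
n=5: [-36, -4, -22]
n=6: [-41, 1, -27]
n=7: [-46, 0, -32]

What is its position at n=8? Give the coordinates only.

The first coordinate changes by -5 each step, so at step 8 it is -11 + 8·(-5) = -51.
The second coordinate repeats the cycle [-6, -4, 1, 0] with period 4; step 8 mod 4 = 0, giving -6.
The third coordinate changes by -5 each step, so at step 8 it is 3 + 8·(-5) = -37.

[-51, -6, -37]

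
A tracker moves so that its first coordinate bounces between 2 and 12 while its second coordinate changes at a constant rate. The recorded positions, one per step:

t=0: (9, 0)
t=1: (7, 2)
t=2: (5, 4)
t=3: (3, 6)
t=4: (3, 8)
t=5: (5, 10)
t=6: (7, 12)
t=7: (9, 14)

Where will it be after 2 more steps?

The first coordinate travels 2 per step and bounces off the walls at 2 and 12.
  step 8: 9 → 11
  step 9: 11 → 11
The second coordinate changes by +2 each step: at step 9 it is 18.

(11, 18)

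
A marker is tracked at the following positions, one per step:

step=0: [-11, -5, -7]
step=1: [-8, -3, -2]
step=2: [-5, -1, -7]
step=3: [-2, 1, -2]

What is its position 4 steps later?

The first coordinate changes by +3 each step, so at step 7 it is -11 + 7·(3) = 10.
The second coordinate changes by +2 each step, so at step 7 it is -5 + 7·(2) = 9.
The third coordinate repeats the cycle [-7, -2] with period 2; step 7 mod 2 = 1, giving -2.

[10, 9, -2]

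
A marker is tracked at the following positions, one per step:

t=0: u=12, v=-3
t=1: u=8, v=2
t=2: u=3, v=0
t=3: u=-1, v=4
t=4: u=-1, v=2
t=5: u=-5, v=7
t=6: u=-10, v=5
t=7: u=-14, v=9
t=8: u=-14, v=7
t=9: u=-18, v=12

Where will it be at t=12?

u=-27, v=12

Step-to-step displacements: (-4, +5), (-5, -2), (-4, +4), (+0, -2), (-4, +5), (-5, -2), (-4, +4), (+0, -2), (-4, +5) — a repeating cycle of length 4.
step 10: apply (-5, -2) → u=-23, v=10
step 11: apply (-4, +4) → u=-27, v=14
step 12: apply (+0, -2) → u=-27, v=12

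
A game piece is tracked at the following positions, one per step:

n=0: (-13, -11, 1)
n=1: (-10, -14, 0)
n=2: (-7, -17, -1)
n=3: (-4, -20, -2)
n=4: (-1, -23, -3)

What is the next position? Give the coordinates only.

Each step adds (+3, -3, -1) to the position.
step 5: (-1, -23, -3) + (+3, -3, -1) → (2, -26, -4)

(2, -26, -4)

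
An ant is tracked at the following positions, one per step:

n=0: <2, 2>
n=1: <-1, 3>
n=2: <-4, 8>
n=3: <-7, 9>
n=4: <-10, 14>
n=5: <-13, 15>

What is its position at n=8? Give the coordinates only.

<-22, 26>

The moves between consecutive positions are <-3, +1>, <-3, +5>, <-3, +1>, <-3, +5>, <-3, +1>; they repeat the 2-cycle [<-3, +1>, <-3, +5>].
step 6: apply <-3, +5> → <-16, 20>
step 7: apply <-3, +1> → <-19, 21>
step 8: apply <-3, +5> → <-22, 26>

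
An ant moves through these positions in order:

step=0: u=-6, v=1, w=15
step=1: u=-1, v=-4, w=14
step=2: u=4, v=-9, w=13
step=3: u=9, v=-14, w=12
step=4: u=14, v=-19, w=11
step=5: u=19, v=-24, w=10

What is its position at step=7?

u=29, v=-34, w=8

Each step adds (+5, -5, -1) to the position.
step 6: u=19, v=-24, w=10 + (+5, -5, -1) → u=24, v=-29, w=9
step 7: u=24, v=-29, w=9 + (+5, -5, -1) → u=29, v=-34, w=8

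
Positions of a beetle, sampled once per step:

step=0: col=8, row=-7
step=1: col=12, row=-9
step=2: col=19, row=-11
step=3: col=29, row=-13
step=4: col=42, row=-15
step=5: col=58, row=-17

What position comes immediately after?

Taking differences between consecutive positions: (+4, -2), (+7, -2), (+10, -2), (+13, -2), (+16, -2). These grow by (+3, +0) each step.
step 6: col=58, row=-17 + (+19, -2) → col=77, row=-19

col=77, row=-19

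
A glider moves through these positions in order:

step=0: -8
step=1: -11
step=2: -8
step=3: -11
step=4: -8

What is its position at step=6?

-8

Consecutive displacements -3, +3, -3, +3 scale by a factor of -1 each step.
step 5: -8 − 3 → -11
step 6: -11 + 3 → -8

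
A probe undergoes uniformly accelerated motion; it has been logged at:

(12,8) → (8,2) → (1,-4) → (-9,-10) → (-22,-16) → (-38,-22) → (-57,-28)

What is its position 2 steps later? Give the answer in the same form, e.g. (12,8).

First differences are (-4,-6), (-7,-6), (-10,-6), (-13,-6), (-16,-6), (-19,-6); their common second difference is (-3,+0) (constant acceleration).
step 7: (-57,-28) + (-22,-6) → (-79,-34)
step 8: (-79,-34) + (-25,-6) → (-104,-40)

(-104,-40)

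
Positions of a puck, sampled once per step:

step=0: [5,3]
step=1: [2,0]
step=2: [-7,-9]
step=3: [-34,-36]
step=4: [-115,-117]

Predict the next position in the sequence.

Step-to-step displacements: [-3,-3], [-9,-9], [-27,-27], [-81,-81]; each is 3× the previous.
step 5: [-115,-117] + [-243,-243] → [-358,-360]

[-358,-360]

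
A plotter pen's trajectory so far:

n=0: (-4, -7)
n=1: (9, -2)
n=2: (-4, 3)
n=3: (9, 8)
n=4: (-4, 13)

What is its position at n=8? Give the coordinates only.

(-4, 33)

First: cycles through -4, 9 every 2 steps. Step 8 lands at position 0 of the cycle → -4.
Second: linear, +5 per step → 33 at step 8.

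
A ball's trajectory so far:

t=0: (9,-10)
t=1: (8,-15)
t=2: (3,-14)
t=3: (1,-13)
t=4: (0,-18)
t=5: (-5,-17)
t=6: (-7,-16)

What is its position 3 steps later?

The moves between consecutive positions are (-1,-5), (-5,+1), (-2,+1), (-1,-5), (-5,+1), (-2,+1); they repeat the 3-cycle [(-1,-5), (-5,+1), (-2,+1)].
step 7: apply (-1,-5) → (-8,-21)
step 8: apply (-5,+1) → (-13,-20)
step 9: apply (-2,+1) → (-15,-19)

(-15,-19)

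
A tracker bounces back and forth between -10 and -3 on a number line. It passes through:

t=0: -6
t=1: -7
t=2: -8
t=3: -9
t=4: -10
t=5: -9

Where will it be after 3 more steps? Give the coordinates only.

The value travels 1 per step and bounces off the walls at -10 and -3.
  step 6: -9 → -8
  step 7: -8 → -7
  step 8: -7 → -6

-6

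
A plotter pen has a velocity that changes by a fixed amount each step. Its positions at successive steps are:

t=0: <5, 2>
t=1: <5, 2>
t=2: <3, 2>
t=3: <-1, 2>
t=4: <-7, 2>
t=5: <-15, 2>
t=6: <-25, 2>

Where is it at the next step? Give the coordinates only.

<-37, 2>

First differences are <+0, +0>, <-2, +0>, <-4, +0>, <-6, +0>, <-8, +0>, <-10, +0>; their common second difference is <-2, +0> (constant acceleration).
step 7: <-25, 2> + <-12, +0> → <-37, 2>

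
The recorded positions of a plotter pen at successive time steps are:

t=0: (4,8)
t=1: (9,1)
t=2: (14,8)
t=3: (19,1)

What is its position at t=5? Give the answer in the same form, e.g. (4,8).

(29,1)

The first coordinate changes by +5 each step, so at step 5 it is 4 + 5·(5) = 29.
The second coordinate repeats the cycle [8, 1] with period 2; step 5 mod 2 = 1, giving 1.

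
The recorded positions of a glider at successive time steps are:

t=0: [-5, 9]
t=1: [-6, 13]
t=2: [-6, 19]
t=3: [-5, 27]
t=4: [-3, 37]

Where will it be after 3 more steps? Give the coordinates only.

Taking differences between consecutive positions: [-1, +4], [+0, +6], [+1, +8], [+2, +10]. These grow by [+1, +2] each step.
step 5: [-3, 37] + [+3, +12] → [0, 49]
step 6: [0, 49] + [+4, +14] → [4, 63]
step 7: [4, 63] + [+5, +16] → [9, 79]

[9, 79]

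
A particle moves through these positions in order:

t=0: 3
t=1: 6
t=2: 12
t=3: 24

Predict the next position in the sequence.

48

Consecutive displacements +3, +6, +12 scale by a factor of 2 each step.
step 4: 24 + 24 → 48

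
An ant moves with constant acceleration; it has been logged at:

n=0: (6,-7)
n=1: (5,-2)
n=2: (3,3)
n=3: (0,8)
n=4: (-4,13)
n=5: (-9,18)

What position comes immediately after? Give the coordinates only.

(-15,23)

Taking differences between consecutive positions: (-1,+5), (-2,+5), (-3,+5), (-4,+5), (-5,+5). These grow by (-1,+0) each step.
step 6: (-9,18) + (-6,+5) → (-15,23)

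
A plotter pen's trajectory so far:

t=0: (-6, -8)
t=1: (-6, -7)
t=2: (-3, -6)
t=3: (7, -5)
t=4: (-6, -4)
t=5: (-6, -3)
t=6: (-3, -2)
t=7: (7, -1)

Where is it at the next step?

(-6, 0)

First: cycles through -6, -6, -3, 7 every 4 steps. Step 8 lands at position 0 of the cycle → -6.
Second: linear, +1 per step → 0 at step 8.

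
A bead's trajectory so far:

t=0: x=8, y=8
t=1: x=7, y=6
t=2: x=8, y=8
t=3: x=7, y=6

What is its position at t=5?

The jumps are (-1,-2), (+1,+2), (-1,-2) — a geometric progression with ratio -1.
step 4: x=7, y=6 + (+1,+2) → x=8, y=8
step 5: x=8, y=8 + (-1,-2) → x=7, y=6

x=7, y=6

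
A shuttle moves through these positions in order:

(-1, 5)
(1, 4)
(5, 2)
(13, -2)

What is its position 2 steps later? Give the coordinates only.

(61, -26)

Consecutive displacements (+2, -1), (+4, -2), (+8, -4) scale by a factor of 2 each step.
step 4: (13, -2) + (+16, -8) → (29, -10)
step 5: (29, -10) + (+32, -16) → (61, -26)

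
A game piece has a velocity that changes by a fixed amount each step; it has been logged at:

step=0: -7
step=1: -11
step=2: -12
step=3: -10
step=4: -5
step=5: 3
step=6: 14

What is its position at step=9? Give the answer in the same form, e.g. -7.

65

Successive displacements: -4, -1, +2, +5, +8, +11 — each changes by +3.
step 7: 14 + 14 → 28
step 8: 28 + 17 → 45
step 9: 45 + 20 → 65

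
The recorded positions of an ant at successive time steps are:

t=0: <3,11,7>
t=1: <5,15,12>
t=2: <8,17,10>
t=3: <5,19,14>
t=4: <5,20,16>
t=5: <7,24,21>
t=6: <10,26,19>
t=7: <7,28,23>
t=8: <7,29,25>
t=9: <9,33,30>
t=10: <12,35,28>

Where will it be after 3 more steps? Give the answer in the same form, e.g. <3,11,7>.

Step-to-step displacements: <+2,+4,+5>, <+3,+2,-2>, <-3,+2,+4>, <+0,+1,+2>, <+2,+4,+5>, <+3,+2,-2>, <-3,+2,+4>, <+0,+1,+2>, <+2,+4,+5>, <+3,+2,-2> — a repeating cycle of length 4.
step 11: apply <-3,+2,+4> → <9,37,32>
step 12: apply <+0,+1,+2> → <9,38,34>
step 13: apply <+2,+4,+5> → <11,42,39>

<11,42,39>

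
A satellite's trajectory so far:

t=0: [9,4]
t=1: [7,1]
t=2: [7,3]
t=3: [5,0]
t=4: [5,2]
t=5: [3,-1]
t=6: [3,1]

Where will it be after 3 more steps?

Differencing gives [-2,-3], [+0,+2], [-2,-3], [+0,+2], [-2,-3], [+0,+2]. This is the pattern [-2,-3], [+0,+2] repeated.
step 7: apply [-2,-3] → [1,-2]
step 8: apply [+0,+2] → [1,0]
step 9: apply [-2,-3] → [-1,-3]

[-1,-3]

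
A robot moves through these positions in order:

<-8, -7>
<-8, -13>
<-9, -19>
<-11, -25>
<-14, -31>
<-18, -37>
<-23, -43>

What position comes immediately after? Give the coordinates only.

Successive displacements: <+0, -6>, <-1, -6>, <-2, -6>, <-3, -6>, <-4, -6>, <-5, -6> — each changes by <-1, +0>.
step 7: <-23, -43> + <-6, -6> → <-29, -49>

<-29, -49>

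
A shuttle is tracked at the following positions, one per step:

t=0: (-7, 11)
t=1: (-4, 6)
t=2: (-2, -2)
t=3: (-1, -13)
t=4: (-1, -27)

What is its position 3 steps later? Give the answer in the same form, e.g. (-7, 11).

(-7, -87)

Successive displacements: (+3, -5), (+2, -8), (+1, -11), (+0, -14) — each changes by (-1, -3).
step 5: (-1, -27) + (-1, -17) → (-2, -44)
step 6: (-2, -44) + (-2, -20) → (-4, -64)
step 7: (-4, -64) + (-3, -23) → (-7, -87)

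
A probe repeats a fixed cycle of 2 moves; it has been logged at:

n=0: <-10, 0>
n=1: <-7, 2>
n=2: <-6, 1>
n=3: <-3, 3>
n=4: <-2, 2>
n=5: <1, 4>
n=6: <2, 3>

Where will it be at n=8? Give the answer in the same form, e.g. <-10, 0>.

<6, 4>

Step-to-step displacements: <+3, +2>, <+1, -1>, <+3, +2>, <+1, -1>, <+3, +2>, <+1, -1> — a repeating cycle of length 2.
step 7: apply <+3, +2> → <5, 5>
step 8: apply <+1, -1> → <6, 4>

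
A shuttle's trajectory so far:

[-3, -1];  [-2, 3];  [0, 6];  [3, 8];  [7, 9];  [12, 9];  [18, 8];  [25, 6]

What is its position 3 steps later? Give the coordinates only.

[52, -6]

Successive displacements: [+1, +4], [+2, +3], [+3, +2], [+4, +1], [+5, +0], [+6, -1], [+7, -2] — each changes by [+1, -1].
step 8: [25, 6] + [+8, -3] → [33, 3]
step 9: [33, 3] + [+9, -4] → [42, -1]
step 10: [42, -1] + [+10, -5] → [52, -6]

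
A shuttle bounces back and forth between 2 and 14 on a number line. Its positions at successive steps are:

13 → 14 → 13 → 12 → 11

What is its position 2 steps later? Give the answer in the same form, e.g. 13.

9

The value reflects between 2 and 14, moving 1 per step.
  step 5: 11 → 10
  step 6: 10 → 9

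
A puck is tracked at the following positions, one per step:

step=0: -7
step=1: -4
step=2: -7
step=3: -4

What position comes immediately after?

-7

Consecutive displacements +3, -3, +3 scale by a factor of -1 each step.
step 4: -4 − 3 → -7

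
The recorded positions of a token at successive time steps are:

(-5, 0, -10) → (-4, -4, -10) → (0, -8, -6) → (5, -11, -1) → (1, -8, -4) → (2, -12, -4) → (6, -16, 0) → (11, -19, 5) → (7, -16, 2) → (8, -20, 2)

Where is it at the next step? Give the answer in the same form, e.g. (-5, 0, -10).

Differencing gives (+1, -4, +0), (+4, -4, +4), (+5, -3, +5), (-4, +3, -3), (+1, -4, +0), (+4, -4, +4), (+5, -3, +5), (-4, +3, -3), (+1, -4, +0). This is the pattern (+1, -4, +0), (+4, -4, +4), (+5, -3, +5), (-4, +3, -3) repeated.
step 10: apply (+4, -4, +4) → (12, -24, 6)

(12, -24, 6)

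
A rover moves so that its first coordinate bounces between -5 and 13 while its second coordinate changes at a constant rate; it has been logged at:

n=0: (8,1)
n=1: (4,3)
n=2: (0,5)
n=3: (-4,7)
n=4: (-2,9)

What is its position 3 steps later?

The first coordinate travels 4 per step and bounces off the walls at -5 and 13.
  step 5: -2 → 2
  step 6: 2 → 6
  step 7: 6 → 10
The second coordinate changes by +2 each step: at step 7 it is 15.

(10,15)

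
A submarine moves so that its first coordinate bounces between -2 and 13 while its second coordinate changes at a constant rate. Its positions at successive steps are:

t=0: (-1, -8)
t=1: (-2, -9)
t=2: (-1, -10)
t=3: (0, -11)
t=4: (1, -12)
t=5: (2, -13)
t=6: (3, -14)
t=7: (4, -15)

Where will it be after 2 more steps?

The first coordinate travels 1 per step and bounces off the walls at -2 and 13.
  step 8: 4 → 5
  step 9: 5 → 6
The second coordinate changes by -1 each step: at step 9 it is -17.

(6, -17)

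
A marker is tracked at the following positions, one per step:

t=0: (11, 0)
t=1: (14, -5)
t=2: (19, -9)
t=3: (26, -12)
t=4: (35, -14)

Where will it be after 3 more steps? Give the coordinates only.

(74, -14)

Taking differences between consecutive positions: (+3, -5), (+5, -4), (+7, -3), (+9, -2). These grow by (+2, +1) each step.
step 5: (35, -14) + (+11, -1) → (46, -15)
step 6: (46, -15) + (+13, +0) → (59, -15)
step 7: (59, -15) + (+15, +1) → (74, -14)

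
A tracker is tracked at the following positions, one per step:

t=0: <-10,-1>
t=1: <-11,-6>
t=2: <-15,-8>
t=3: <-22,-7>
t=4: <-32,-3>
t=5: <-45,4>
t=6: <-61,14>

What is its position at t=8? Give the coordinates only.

<-102,43>

Successive displacements: <-1,-5>, <-4,-2>, <-7,+1>, <-10,+4>, <-13,+7>, <-16,+10> — each changes by <-3,+3>.
step 7: <-61,14> + <-19,+13> → <-80,27>
step 8: <-80,27> + <-22,+16> → <-102,43>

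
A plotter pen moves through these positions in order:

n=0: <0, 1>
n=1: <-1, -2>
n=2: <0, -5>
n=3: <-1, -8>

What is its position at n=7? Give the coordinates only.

First: cycles through 0, -1 every 2 steps. Step 7 lands at position 1 of the cycle → -1.
Second: linear, -3 per step → -20 at step 7.

<-1, -20>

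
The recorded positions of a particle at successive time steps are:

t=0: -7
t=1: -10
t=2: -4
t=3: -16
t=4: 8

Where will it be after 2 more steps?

56

Step-to-step displacements: -3, +6, -12, +24; each is -2× the previous.
step 5: 8 − 48 → -40
step 6: -40 + 96 → 56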